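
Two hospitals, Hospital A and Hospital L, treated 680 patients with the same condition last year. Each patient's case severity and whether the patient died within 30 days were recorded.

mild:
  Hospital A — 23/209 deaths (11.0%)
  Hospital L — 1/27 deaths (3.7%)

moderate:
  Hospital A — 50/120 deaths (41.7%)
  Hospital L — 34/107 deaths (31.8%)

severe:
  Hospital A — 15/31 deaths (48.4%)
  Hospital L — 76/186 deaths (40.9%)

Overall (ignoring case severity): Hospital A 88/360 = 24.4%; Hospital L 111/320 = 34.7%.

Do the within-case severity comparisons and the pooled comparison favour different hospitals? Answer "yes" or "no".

Within each case severity level (mild 11.0% vs 3.7%; moderate 41.7% vs 31.8%; severe 48.4% vs 40.9%), Hospital L has the lower rate every time. Pooled: 24.4% vs 34.7% — Hospital A has the lower rate overall. The two comparisons disagree.

yes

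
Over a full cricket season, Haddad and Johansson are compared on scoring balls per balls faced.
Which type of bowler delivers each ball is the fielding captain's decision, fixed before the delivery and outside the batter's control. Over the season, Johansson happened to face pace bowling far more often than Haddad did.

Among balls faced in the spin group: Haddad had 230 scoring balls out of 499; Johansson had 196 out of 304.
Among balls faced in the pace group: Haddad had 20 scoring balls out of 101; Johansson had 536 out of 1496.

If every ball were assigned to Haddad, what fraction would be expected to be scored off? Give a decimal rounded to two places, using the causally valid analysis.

0.29

Since bowling type is a pre-existing factor (not a product of the player) and it affects the outcome on its own, it is a confounder. The stratified rates, not the pooled rate, identify the causal effect.
Standardising Haddad to the population bowling type mix: 0.335·230/499 + 0.665·20/101 = 0.286.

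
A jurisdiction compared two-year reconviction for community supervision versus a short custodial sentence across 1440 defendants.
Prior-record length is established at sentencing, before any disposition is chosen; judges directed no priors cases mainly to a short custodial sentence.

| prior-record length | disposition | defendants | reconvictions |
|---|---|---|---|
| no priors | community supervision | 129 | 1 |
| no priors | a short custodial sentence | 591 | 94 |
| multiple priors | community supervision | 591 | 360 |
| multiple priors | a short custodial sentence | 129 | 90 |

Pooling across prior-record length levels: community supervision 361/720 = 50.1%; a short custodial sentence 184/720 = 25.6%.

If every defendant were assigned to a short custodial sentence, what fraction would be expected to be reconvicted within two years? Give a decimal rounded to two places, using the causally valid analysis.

0.43

Within every prior-record length level community supervision has the lower rate, yet pooled a short custodial sentence does — Simpson's reversal.
Prior-record length is set before the disposition has any effect — it is not caused by the disposition — and it independently drives the outcome. That makes it a confounder, so the causal comparison is within prior-record length levels.
Standardising a short custodial sentence to the population prior-record length mix: 0.500·94/591 + 0.500·90/129 = 0.428.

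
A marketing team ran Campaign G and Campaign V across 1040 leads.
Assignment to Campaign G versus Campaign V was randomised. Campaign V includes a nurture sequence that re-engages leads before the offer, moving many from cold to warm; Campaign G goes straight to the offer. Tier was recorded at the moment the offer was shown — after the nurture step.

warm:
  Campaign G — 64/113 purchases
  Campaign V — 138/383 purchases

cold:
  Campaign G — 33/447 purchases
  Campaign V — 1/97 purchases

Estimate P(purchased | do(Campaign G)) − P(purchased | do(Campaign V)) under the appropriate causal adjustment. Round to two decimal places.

Campaign G is higher inside every engagement tier stratum but Campaign V is higher in aggregate. Whether to stratify depends on how engagement tier relates to the campaign.
Stratifying would compare campaigns among leads the campaigns themselves sorted into engagement tier groups — a form of selection on an intermediate. The unconditioned pooled rates give the total causal effect.
The causal difference is the pooled difference: 0.173 − 0.290 = -0.116.

-0.12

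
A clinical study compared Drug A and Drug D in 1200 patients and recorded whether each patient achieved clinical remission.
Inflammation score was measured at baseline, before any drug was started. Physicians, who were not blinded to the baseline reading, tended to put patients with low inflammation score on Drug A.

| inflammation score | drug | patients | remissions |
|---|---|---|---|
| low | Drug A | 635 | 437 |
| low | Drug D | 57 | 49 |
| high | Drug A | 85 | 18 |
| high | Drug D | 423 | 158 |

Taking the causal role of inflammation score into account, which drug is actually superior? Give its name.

Inflammation score differs across drugs for reasons unrelated to any effect of the drug itself, and it separately predicts the outcome — a classic confounder. We must compare within inflammation score levels.
Within each level — low: 68.8% vs 86.0%; high: 21.2% vs 37.4% — Drug D is higher every time.

Drug D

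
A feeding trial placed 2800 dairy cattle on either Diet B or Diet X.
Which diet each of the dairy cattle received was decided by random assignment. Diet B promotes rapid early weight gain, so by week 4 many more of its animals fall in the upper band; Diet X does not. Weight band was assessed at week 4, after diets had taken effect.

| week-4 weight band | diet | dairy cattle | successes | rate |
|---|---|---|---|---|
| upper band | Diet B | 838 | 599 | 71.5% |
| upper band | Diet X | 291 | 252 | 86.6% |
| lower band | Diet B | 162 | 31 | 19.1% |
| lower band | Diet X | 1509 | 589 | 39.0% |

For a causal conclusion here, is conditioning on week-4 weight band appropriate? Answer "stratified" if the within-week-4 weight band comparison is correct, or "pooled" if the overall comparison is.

Week-4 weight band lies on the pathway diet → week-4 weight band → outcome, so adjusting for it blocks the indirect effect. For the total causal effect of diet, use the unadjusted pooled rates.
Pooled: Diet B 63.0% vs Diet X 46.7%; Diet B is higher overall.

pooled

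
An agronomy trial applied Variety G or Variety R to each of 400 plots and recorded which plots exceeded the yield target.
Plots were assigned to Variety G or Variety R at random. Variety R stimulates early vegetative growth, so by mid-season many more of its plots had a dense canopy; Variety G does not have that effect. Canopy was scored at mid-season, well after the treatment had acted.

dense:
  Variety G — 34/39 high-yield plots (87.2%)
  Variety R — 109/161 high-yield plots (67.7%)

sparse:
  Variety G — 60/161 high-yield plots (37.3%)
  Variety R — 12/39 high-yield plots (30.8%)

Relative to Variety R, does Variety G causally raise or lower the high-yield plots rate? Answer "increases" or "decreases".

The stratified and pooled comparisons disagree (Variety G wins within each mid-season canopy; Variety R wins overall), so the answer turns on the causal role of mid-season canopy.
Mid-season canopy here is a post-treatment variable shaped by the variety; conditioning on it would introduce bias rather than remove it. The overall comparison is the causal one.
Pooled: Variety G 47.0% vs Variety R 60.5%; Variety R is higher overall.

decreases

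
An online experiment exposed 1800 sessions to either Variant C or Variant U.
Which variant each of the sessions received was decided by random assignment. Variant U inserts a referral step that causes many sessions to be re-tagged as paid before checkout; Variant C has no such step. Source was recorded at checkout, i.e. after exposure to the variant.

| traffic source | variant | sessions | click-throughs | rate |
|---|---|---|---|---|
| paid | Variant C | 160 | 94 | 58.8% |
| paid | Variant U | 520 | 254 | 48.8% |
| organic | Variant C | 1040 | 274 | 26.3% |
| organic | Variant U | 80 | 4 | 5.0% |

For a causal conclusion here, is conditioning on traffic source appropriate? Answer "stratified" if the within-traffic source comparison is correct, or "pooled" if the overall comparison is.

pooled

Because the variant influences traffic source, traffic source is a post-treatment mediator, not a confounder. Stratifying on it would bias the estimate; the causal effect is the crude pooled difference.
Pooled: Variant C 30.7% vs Variant U 43.0%; Variant U is higher overall.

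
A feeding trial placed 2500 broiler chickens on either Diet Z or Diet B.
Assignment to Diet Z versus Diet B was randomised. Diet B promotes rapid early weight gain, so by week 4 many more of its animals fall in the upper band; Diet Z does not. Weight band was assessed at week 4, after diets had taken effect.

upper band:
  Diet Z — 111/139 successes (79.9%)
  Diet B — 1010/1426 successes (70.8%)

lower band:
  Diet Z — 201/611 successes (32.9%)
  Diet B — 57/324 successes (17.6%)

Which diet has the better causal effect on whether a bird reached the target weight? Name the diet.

Diet B

The stratified and pooled comparisons disagree (Diet Z wins within each week-4 weight band; Diet B wins overall), so the answer turns on the causal role of week-4 weight band.
Week-4 weight band is recorded after the diet and is itself shifted by it — it sits on the causal path from diet to outcome. Conditioning on a mediator would strip out part of the effect we want; the pooled comparison gives the total causal effect.
Pooled: Diet Z 41.6% vs Diet B 61.0%; Diet B is higher overall.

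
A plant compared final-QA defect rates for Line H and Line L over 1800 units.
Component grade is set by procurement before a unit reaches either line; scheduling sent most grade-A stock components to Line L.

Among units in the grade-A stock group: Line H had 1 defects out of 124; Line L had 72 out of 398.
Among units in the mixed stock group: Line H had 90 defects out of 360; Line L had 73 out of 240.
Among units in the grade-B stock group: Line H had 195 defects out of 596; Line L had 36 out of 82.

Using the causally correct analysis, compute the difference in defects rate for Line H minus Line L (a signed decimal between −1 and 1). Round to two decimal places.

-0.11

The component grade-specific comparison favours Line H throughout, but the pooled figures favour Line L. The question is whether to condition on component grade.
Component grade satisfies the back-door criterion: it is not a descendant of the line, and it blocks the spurious path from line to outcome. Adjusting for it (i.e., using the within-component grade rates) gives the causal effect.
Adjusting over the population distribution of component grade: 0.290·(0.008−0.181) + 0.333·(0.250−0.304) + 0.377·(0.327−0.439) = -0.110.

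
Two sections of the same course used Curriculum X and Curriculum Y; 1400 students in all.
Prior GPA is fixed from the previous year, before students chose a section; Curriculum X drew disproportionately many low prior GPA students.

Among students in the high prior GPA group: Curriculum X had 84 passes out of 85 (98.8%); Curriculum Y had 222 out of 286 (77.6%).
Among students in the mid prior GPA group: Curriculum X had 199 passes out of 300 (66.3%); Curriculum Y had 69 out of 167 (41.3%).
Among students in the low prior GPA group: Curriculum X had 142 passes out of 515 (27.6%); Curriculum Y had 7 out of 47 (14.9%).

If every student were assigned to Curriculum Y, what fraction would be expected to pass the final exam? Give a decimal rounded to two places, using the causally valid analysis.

0.40

Nothing the teaching method does changes prior GPA band; the imbalance is an allocation artefact. With prior GPA band also predicting the outcome, the pooled figure is confounded, and the within-stratum comparison is the causal one.
Standardising Curriculum Y to the population prior GPA band mix: 0.265·222/286 + 0.334·69/167 + 0.401·7/47 = 0.403.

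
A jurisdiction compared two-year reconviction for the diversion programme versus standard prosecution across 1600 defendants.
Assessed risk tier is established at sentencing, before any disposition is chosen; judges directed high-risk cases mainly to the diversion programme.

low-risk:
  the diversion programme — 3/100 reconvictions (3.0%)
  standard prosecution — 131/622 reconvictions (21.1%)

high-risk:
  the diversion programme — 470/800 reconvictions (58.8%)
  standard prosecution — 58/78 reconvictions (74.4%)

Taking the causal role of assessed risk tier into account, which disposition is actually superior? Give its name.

the diversion programme

the diversion programme is lower inside every assessed risk tier stratum but standard prosecution is lower in aggregate. Whether to stratify depends on how assessed risk tier relates to the disposition.
The imbalance in assessed risk tier arose from how defendants were allocated, not from anything the disposition did; and assessed risk tier independently affects the outcome. The pooled gap is confounded — condition on assessed risk tier.
Within each level — low-risk: 3.0% vs 21.1%; high-risk: 58.8% vs 74.4% — the diversion programme is lower every time.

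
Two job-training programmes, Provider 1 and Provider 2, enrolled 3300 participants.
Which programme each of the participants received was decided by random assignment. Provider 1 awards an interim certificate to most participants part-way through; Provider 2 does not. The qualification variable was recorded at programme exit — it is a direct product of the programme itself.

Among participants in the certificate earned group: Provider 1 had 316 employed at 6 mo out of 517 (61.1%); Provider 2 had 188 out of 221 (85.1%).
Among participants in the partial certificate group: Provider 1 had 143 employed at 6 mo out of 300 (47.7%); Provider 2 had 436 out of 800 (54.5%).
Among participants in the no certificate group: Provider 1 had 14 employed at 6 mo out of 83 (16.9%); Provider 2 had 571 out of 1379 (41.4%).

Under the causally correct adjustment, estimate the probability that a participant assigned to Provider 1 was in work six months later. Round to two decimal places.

Qualification attained during the programme is recorded after the programme and is itself shifted by it — it sits on the causal path from programme to outcome. Conditioning on a mediator would strip out part of the effect we want; the pooled comparison gives the total causal effect.
So P(outcome | do(Provider 1)) is just the pooled rate for Provider 1: 473/900 = 0.526.

0.53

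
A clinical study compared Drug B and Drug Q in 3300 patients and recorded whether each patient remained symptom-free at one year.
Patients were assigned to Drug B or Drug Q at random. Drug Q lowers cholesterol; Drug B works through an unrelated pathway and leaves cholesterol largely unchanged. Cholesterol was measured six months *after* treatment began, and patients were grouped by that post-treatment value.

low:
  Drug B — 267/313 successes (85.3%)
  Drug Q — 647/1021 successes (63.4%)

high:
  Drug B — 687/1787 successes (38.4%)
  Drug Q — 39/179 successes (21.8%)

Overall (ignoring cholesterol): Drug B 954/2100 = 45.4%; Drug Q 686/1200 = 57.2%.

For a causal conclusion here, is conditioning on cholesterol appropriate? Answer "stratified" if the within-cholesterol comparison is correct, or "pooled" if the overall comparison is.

pooled

The cholesterol-specific comparison favours Drug B throughout, but the pooled figures favour Drug Q. The question is whether to condition on cholesterol.
Cholesterol here is a post-treatment variable shaped by the drug; conditioning on it would introduce bias rather than remove it. The overall comparison is the causal one.
Pooled: Drug B 45.4% vs Drug Q 57.2%; Drug Q is higher overall.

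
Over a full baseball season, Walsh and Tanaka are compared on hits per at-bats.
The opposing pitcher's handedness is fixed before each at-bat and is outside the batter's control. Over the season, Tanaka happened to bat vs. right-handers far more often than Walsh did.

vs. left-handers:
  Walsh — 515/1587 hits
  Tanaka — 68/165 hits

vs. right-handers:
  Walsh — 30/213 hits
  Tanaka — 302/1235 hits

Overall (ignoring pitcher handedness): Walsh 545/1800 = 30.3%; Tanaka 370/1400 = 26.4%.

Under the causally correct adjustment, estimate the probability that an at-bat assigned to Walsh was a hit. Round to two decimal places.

Pitcher handedness differs across players for reasons unrelated to any effect of the player itself, and it separately predicts the outcome — a classic confounder. We must compare within pitcher handedness levels.
Standardising Walsh to the population pitcher handedness mix: 0.547·515/1587 + 0.453·30/213 = 0.241.

0.24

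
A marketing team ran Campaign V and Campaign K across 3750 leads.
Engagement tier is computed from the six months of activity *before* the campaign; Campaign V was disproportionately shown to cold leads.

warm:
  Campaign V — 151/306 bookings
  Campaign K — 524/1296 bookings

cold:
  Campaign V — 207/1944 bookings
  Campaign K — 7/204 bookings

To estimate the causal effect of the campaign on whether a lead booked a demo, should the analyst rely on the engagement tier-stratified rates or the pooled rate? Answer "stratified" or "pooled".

stratified

The engagement tier-specific comparison favours Campaign V throughout, but the pooled figures favour Campaign K. The question is whether to condition on engagement tier.
Here engagement tier is a common cause — it drives both which campaign a case falls under and the outcome. The crude comparison mixes populations; the stratum-specific rates are the causally relevant ones.
Within each level — warm: 49.3% vs 40.4%; cold: 10.6% vs 3.4% — Campaign V is higher every time.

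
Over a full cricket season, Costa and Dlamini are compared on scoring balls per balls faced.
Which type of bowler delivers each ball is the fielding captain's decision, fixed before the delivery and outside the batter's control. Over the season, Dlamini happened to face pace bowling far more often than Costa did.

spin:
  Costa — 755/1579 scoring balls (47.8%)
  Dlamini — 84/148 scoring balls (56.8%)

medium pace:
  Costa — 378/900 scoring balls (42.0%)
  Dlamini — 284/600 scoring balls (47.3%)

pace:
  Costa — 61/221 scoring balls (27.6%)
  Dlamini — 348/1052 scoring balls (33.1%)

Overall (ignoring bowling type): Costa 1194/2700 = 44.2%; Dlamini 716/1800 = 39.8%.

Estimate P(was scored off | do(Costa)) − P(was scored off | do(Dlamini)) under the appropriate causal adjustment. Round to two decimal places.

-0.07

The stratified and pooled comparisons disagree (Dlamini wins within each bowling type; Costa wins overall), so the answer turns on the causal role of bowling type.
Here bowling type is a common cause — it drives both which player a case falls under and the outcome. The crude comparison mixes populations; the stratum-specific rates are the causally relevant ones.
Adjusting over the population distribution of bowling type: 0.384·(0.478−0.568) + 0.333·(0.420−0.473) + 0.283·(0.276−0.331) = -0.068.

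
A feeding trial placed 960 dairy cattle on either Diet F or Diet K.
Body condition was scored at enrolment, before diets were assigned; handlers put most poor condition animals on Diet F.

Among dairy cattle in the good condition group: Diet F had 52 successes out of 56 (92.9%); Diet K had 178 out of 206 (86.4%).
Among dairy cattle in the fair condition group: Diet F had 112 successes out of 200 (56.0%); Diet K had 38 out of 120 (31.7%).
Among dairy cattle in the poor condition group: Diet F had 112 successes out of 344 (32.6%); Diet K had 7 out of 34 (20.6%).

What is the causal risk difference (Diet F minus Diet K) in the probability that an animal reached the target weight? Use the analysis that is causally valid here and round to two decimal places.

+0.15

Here starting body condition is a common cause — it drives both which diet a case falls under and the outcome. The crude comparison mixes populations; the stratum-specific rates are the causally relevant ones.
Adjusting over the population distribution of starting body condition: 0.273·(0.929−0.864) + 0.333·(0.560−0.317) + 0.394·(0.326−0.206) = +0.146.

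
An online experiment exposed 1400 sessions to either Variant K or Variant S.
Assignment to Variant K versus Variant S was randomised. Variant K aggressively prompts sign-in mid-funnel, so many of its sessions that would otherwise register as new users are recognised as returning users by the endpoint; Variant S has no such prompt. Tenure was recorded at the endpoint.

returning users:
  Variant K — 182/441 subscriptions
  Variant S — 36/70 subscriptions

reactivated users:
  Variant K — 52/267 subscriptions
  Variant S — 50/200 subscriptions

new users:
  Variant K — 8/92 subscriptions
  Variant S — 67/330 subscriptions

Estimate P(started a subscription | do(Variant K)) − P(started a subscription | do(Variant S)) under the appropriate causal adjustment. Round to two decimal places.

User tenure is downstream of the variant. One should not condition on a consequence of treatment, so the overall rates are the right comparison.
The causal difference is the pooled difference: 0.302 − 0.255 = +0.048.

+0.05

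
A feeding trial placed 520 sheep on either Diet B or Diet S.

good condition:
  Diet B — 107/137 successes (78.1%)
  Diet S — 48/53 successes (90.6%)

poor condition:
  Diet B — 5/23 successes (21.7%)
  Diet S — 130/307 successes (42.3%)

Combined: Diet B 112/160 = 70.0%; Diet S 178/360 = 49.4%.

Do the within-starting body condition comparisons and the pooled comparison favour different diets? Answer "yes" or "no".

yes

Within each starting body condition level (good condition 78.1% vs 90.6%; poor condition 21.7% vs 42.3%), Diet S has the higher rate every time. Pooled: 70.0% vs 49.4% — Diet B has the higher rate overall. The two comparisons disagree.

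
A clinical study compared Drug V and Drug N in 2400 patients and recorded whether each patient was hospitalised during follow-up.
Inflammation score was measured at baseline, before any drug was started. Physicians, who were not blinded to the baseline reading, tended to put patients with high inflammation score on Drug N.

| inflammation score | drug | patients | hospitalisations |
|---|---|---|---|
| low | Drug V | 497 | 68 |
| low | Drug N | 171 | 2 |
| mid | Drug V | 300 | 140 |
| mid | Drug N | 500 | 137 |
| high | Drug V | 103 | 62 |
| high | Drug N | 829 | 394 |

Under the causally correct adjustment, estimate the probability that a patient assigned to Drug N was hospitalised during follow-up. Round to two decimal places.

0.28

Nothing the drug does changes inflammation score; the imbalance is an allocation artefact. With inflammation score also predicting the outcome, the pooled figure is confounded, and the within-stratum comparison is the causal one.
Standardising Drug N to the population inflammation score mix: 0.278·2/171 + 0.333·137/500 + 0.388·394/829 = 0.279.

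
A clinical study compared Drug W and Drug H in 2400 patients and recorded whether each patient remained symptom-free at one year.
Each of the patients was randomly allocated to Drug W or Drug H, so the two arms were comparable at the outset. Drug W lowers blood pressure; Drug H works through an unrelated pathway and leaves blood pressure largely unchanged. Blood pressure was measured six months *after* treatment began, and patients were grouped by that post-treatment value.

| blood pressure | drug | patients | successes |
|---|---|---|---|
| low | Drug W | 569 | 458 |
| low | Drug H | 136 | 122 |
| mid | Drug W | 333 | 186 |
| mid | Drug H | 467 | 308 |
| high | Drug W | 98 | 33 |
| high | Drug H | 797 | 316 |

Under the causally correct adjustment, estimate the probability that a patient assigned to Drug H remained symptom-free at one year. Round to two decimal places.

The blood pressure-specific comparison favours Drug H throughout, but the pooled figures favour Drug W. The question is whether to condition on blood pressure.
Blood pressure here is a post-treatment variable shaped by the drug; conditioning on it would introduce bias rather than remove it. The overall comparison is the causal one.
So P(outcome | do(Drug H)) is just the pooled rate for Drug H: 746/1400 = 0.533.

0.53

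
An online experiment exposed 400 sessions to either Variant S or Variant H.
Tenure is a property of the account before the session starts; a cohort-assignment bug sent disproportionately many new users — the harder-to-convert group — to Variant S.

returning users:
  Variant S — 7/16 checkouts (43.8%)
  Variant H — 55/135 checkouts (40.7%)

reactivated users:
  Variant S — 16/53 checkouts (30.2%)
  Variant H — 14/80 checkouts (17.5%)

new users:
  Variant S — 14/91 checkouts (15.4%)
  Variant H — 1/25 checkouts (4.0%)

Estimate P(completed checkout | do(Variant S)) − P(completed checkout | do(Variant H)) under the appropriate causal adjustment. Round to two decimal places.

The stratified and pooled comparisons disagree (Variant S wins within each user tenure; Variant H wins overall), so the answer turns on the causal role of user tenure.
User tenure differs across variants for reasons unrelated to any effect of the variant itself, and it separately predicts the outcome — a classic confounder. We must compare within user tenure levels.
Adjusting over the population distribution of user tenure: 0.378·(0.438−0.407) + 0.333·(0.302−0.175) + 0.290·(0.154−0.040) = +0.087.

+0.09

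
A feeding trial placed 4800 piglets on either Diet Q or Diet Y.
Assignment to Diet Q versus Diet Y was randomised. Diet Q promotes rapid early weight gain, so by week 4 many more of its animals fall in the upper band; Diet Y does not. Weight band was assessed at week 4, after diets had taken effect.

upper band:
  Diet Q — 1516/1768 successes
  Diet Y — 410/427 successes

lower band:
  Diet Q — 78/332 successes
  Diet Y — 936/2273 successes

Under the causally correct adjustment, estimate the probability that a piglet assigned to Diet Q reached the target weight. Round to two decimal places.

0.76

Diet Y is higher inside every week-4 weight band stratum but Diet Q is higher in aggregate. Whether to stratify depends on how week-4 weight band relates to the diet.
Week-4 weight band is recorded after the diet and is itself shifted by it — it sits on the causal path from diet to outcome. Conditioning on a mediator would strip out part of the effect we want; the pooled comparison gives the total causal effect.
So P(outcome | do(Diet Q)) is just the pooled rate for Diet Q: 1594/2100 = 0.759.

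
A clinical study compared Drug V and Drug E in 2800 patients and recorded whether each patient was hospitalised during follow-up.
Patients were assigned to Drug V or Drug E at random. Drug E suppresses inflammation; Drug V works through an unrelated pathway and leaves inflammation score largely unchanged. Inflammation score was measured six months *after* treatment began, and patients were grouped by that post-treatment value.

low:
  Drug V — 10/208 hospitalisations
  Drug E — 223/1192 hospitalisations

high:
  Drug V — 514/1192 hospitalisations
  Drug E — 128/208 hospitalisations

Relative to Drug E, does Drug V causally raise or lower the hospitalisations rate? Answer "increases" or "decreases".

increases

The inflammation score-specific comparison favours Drug V throughout, but the pooled figures favour Drug E. The question is whether to condition on inflammation score.
Because the drug influences inflammation score, inflammation score is a post-treatment mediator, not a confounder. Stratifying on it would bias the estimate; the causal effect is the crude pooled difference.
Pooled: Drug V 37.4% vs Drug E 25.1%; Drug E is lower overall.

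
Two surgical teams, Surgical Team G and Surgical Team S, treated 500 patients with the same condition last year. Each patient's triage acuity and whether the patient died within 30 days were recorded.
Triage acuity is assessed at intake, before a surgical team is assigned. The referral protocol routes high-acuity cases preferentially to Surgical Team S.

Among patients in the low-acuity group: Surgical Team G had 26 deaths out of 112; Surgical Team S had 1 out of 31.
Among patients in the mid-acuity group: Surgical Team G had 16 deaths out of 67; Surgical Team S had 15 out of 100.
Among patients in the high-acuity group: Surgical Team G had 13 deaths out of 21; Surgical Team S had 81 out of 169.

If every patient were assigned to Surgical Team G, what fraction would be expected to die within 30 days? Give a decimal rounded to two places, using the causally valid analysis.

The stratified and pooled comparisons disagree (Surgical Team S wins within each triage acuity; Surgical Team G wins overall), so the answer turns on the causal role of triage acuity.
Triage acuity satisfies the back-door criterion: it is not a descendant of the surgical team, and it blocks the spurious path from surgical team to outcome. Adjusting for it (i.e., using the within-triage acuity rates) gives the causal effect.
Standardising Surgical Team G to the population triage acuity mix: 0.286·26/112 + 0.334·16/67 + 0.380·13/21 = 0.381.

0.38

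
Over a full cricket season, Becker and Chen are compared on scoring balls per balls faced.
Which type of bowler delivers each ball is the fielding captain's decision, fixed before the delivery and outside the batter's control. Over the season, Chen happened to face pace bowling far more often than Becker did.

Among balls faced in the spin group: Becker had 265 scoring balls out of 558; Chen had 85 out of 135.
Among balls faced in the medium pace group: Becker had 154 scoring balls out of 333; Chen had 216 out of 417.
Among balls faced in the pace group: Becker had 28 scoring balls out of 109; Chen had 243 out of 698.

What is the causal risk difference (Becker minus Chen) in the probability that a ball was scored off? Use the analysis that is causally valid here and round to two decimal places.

Within every bowling type level Chen has the higher rate, yet pooled Becker does — Simpson's reversal.
Bowling type differs across players for reasons unrelated to any effect of the player itself, and it separately predicts the outcome — a classic confounder. We must compare within bowling type levels.
Adjusting over the population distribution of bowling type: 0.308·(0.475−0.630) + 0.333·(0.462−0.518) + 0.359·(0.257−0.348) = -0.099.

-0.10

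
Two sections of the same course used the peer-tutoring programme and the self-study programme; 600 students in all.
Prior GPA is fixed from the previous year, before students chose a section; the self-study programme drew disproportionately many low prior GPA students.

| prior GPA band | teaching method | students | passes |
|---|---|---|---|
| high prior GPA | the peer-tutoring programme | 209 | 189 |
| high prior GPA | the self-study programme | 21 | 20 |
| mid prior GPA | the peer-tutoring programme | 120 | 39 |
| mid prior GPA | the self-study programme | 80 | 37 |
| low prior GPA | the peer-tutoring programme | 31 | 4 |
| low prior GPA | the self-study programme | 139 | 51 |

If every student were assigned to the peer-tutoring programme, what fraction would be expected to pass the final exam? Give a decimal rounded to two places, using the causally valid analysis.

0.49

Nothing the teaching method does changes prior GPA band; the imbalance is an allocation artefact. With prior GPA band also predicting the outcome, the pooled figure is confounded, and the within-stratum comparison is the causal one.
Standardising the peer-tutoring programme to the population prior GPA band mix: 0.383·189/209 + 0.333·39/120 + 0.283·4/31 = 0.492.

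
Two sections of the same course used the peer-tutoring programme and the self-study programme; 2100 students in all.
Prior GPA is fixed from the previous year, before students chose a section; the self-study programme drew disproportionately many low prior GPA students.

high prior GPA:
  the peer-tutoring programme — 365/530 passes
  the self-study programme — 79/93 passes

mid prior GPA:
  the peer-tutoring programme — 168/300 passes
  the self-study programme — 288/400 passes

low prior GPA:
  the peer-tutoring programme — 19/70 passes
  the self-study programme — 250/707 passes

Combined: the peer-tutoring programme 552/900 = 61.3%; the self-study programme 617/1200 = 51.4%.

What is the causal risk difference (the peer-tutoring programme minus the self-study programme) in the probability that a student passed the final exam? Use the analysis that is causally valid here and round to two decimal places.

-0.13

Within every prior GPA band level the self-study programme has the higher rate, yet pooled the peer-tutoring programme does — Simpson's reversal.
The imbalance in prior GPA band arose from how students were allocated, not from anything the teaching method did; and prior GPA band independently affects the outcome. The pooled gap is confounded — condition on prior GPA band.
Adjusting over the population distribution of prior GPA band: 0.297·(0.689−0.849) + 0.333·(0.560−0.720) + 0.370·(0.271−0.354) = -0.131.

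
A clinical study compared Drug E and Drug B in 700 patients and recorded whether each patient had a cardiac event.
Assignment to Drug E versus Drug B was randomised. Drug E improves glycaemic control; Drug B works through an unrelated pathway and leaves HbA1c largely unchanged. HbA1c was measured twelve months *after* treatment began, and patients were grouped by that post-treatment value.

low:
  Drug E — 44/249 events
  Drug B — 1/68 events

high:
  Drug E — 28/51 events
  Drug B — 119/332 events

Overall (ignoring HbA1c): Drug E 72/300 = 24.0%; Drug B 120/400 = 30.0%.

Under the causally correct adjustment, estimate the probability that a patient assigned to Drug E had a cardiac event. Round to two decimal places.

0.24

Because the drug influences HbA1c, HbA1c is a post-treatment mediator, not a confounder. Stratifying on it would bias the estimate; the causal effect is the crude pooled difference.
So P(outcome | do(Drug E)) is just the pooled rate for Drug E: 72/300 = 0.240.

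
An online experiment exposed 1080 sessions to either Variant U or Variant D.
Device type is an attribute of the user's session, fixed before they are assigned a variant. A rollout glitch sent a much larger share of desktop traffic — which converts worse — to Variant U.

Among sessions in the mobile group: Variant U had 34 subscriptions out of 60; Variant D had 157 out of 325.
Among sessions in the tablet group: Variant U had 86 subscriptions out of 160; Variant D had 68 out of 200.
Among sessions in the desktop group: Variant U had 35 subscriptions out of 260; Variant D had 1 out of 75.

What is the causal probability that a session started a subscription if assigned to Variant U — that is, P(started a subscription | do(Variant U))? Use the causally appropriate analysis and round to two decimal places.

Within every device type level Variant U has the higher rate, yet pooled Variant D does — Simpson's reversal.
The imbalance in device type arose from how sessions were allocated, not from anything the variant did; and device type independently affects the outcome. The pooled gap is confounded — condition on device type.
Standardising Variant U to the population device type mix: 0.356·34/60 + 0.333·86/160 + 0.310·35/260 = 0.423.

0.42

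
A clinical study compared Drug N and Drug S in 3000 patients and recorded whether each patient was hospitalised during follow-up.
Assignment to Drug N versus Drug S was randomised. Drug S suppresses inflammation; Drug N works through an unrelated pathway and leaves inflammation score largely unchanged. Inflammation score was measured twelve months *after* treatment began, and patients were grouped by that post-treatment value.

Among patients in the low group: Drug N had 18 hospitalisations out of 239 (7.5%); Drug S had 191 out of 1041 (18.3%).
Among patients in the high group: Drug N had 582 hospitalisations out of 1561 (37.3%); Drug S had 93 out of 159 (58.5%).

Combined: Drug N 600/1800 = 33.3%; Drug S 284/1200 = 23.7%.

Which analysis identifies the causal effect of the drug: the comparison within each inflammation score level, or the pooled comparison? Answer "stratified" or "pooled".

pooled

The inflammation score-specific comparison favours Drug N throughout, but the pooled figures favour Drug S. The question is whether to condition on inflammation score.
Stratifying would compare drugs among patients the drugs themselves sorted into inflammation score groups — a form of selection on an intermediate. The unconditioned pooled rates give the total causal effect.
Pooled: Drug N 33.3% vs Drug S 23.7%; Drug S is lower overall.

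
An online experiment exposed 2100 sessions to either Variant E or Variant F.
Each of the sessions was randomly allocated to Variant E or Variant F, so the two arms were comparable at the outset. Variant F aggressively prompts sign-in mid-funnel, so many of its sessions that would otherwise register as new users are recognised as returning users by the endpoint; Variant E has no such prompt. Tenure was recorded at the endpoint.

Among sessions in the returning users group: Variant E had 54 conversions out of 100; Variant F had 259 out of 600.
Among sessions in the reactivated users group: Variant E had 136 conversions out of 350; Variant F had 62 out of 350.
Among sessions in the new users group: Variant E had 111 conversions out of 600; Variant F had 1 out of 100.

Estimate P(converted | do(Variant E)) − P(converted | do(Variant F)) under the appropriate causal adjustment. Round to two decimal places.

Because the variant influences user tenure, user tenure is a post-treatment mediator, not a confounder. Stratifying on it would bias the estimate; the causal effect is the crude pooled difference.
The causal difference is the pooled difference: 0.287 − 0.307 = -0.020.

-0.02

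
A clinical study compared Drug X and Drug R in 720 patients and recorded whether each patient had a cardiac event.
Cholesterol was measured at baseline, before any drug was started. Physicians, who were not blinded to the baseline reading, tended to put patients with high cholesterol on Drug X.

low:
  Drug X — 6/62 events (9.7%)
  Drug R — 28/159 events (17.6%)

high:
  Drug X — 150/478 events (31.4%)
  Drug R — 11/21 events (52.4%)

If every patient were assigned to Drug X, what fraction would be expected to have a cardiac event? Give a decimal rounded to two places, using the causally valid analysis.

0.25

Cholesterol is set before the drug has any effect — it is not caused by the drug — and it independently drives the outcome. That makes it a confounder, so the causal comparison is within cholesterol levels.
Standardising Drug X to the population cholesterol mix: 0.307·6/62 + 0.693·150/478 = 0.247.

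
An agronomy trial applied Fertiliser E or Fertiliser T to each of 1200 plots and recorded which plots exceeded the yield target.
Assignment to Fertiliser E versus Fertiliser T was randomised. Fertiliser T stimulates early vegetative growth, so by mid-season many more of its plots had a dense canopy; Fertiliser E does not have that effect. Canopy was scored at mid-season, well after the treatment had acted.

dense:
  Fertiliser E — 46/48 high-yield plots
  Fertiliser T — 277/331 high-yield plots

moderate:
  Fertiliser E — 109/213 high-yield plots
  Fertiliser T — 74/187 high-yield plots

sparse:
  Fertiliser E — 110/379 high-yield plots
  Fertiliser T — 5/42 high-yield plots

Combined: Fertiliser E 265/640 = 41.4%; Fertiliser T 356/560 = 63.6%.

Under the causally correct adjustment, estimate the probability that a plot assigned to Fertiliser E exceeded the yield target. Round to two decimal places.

The distribution of mid-season canopy is itself part of what the fertiliser does — it is an intermediate outcome. Holding it fixed would remove that part of the effect; the total effect is the pooled difference.
So P(outcome | do(Fertiliser E)) is just the pooled rate for Fertiliser E: 265/640 = 0.414.

0.41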